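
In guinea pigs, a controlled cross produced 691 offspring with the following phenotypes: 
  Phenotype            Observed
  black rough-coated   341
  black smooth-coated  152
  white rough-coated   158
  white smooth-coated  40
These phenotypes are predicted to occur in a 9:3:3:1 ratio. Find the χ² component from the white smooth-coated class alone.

Expected counts for N = 691 under a 9:3:3:1 ratio (total parts = 16):
  black rough-coated: 691 × 9/16 = 388.6875
  black smooth-coated: 691 × 3/16 = 129.5625
  white rough-coated: 691 × 3/16 = 129.5625
  white smooth-coated: 691 × 1/16 = 43.1875
Contribution of white smooth-coated: (40 − 43.1875)² / 43.1875 = 0.2353

0.235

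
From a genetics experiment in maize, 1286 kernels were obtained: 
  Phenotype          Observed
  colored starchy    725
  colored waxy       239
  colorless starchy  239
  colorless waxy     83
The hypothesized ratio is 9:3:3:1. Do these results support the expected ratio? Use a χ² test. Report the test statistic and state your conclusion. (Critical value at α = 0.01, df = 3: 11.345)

0.127; consistent

The 9:3:3:1 ratio has 16 parts, so with N = 1286 the expected counts are:
  colored starchy: 1286 × 9/16 = 723.375
  colored waxy: 1286 × 3/16 = 241.125
  colorless starchy: 1286 × 3/16 = 241.125
  colorless waxy: 1286 × 1/16 = 80.375
χ² = Σ (O − E)² / E
  colored starchy: (725 − 723.375)² / 723.375 = 0.0037
  colored waxy: (239 − 241.125)² / 241.125 = 0.0187
  colorless starchy: (239 − 241.125)² / 241.125 = 0.0187
  colorless waxy: (83 − 80.375)² / 80.375 = 0.0857
χ² = 0.0037 + 0.0187 + 0.0187 + 0.0857 = 0.1268 ≈ 0.127
Degrees of freedom = 4 − 1 = 3; critical value at α = 0.01 is 11.345.
Since 0.127 < 11.345, we fail to reject the null hypothesis — the data are consistent with the 9:3:3:1 ratio.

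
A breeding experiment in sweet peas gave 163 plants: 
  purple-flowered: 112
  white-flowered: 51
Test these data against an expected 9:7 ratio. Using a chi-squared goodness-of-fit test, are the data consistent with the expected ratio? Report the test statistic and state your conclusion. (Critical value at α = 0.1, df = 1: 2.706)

Under the 9:7 hypothesis (Σ ratio = 16, N = 163):
  purple-flowered: 163 × 9/16 = 91.6875
  white-flowered: 163 × 7/16 = 71.3125
χ² = Σ (O − E)² / E
  purple-flowered: (112 − 91.6875)² / 91.6875 = 4.5000
  white-flowered: (51 − 71.3125)² / 71.3125 = 5.7858
χ² = 4.5000 + 5.7858 = 10.2858 ≈ 10.286
Degrees of freedom = 2 − 1 = 1; critical value at α = 0.1 is 2.706.
Since 10.286 > 2.706, we reject the null hypothesis — the data do not fit the 9:7 ratio.

10.286; not consistent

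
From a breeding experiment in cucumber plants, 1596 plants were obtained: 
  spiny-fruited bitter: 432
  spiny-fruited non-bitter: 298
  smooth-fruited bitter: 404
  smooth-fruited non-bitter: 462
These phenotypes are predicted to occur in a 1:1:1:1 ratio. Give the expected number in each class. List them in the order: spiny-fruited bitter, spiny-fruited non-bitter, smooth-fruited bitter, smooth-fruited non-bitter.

Under the 1:1:1:1 hypothesis (Σ ratio = 4, N = 1596):
  spiny-fruited bitter: 1596 × 1/4 = 399
  spiny-fruited non-bitter: 1596 × 1/4 = 399
  smooth-fruited bitter: 1596 × 1/4 = 399
  smooth-fruited non-bitter: 1596 × 1/4 = 399

399, 399, 399, 399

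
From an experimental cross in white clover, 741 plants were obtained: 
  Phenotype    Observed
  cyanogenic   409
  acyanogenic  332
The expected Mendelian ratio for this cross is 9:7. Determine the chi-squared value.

Total ratio parts = 16. Expected numbers out of 741:
  cyanogenic: 741 × 9/16 = 416.8125
  acyanogenic: 741 × 7/16 = 324.1875
χ² = Σ (O − E)² / E
  cyanogenic: (409 − 416.8125)² / 416.8125 = 0.1464
  acyanogenic: (332 − 324.1875)² / 324.1875 = 0.1883
χ² = 0.1464 + 0.1883 = 0.3347 ≈ 0.335

0.335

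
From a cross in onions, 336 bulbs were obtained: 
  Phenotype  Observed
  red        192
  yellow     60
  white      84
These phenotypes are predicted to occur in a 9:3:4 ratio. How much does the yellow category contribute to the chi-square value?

The 9:3:4 ratio has 16 parts, so with N = 336 the expected counts are:
  red: 336 × 9/16 = 189
  yellow: 336 × 3/16 = 63
  white: 336 × 4/16 = 84
Contribution of yellow: (60 − 63)² / 63 = 0.1429

0.143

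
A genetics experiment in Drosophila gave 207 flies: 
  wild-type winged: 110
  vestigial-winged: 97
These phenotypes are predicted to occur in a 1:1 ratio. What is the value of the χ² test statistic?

Total ratio parts = 2. Expected numbers out of 207:
  wild-type winged: 207 × 1/2 = 103.5
  vestigial-winged: 207 × 1/2 = 103.5
χ² = Σ (O − E)² / E
  wild-type winged: (110 − 103.5)² / 103.5 = 0.4082
  vestigial-winged: (97 − 103.5)² / 103.5 = 0.4082
χ² = 0.4082 + 0.4082 = 0.8164 ≈ 0.816

0.816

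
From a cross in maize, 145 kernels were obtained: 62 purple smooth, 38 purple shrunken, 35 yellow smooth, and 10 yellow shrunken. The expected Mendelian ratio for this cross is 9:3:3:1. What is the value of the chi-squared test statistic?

11.334

Expected counts for N = 145 under a 9:3:3:1 ratio (total parts = 16):
  purple smooth: 145 × 9/16 = 81.5625
  purple shrunken: 145 × 3/16 = 27.1875
  yellow smooth: 145 × 3/16 = 27.1875
  yellow shrunken: 145 × 1/16 = 9.0625
χ² = Σ (O − E)² / E
  purple smooth: (62 − 81.5625)² / 81.5625 = 4.6920
  purple shrunken: (38 − 27.1875)² / 27.1875 = 4.3001
  yellow smooth: (35 − 27.1875)² / 27.1875 = 2.2450
  yellow shrunken: (10 − 9.0625)² / 9.0625 = 0.0970
χ² = 4.6920 + 4.3001 + 2.2450 + 0.0970 = 11.3341 ≈ 11.334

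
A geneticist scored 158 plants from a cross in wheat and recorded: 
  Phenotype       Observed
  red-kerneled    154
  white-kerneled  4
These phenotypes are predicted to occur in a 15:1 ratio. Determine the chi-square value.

Under the 15:1 hypothesis (Σ ratio = 16, N = 158):
  red-kerneled: 158 × 15/16 = 148.125
  white-kerneled: 158 × 1/16 = 9.875
χ² = Σ (O − E)² / E
  red-kerneled: (154 − 148.125)² / 148.125 = 0.2330
  white-kerneled: (4 − 9.875)² / 9.875 = 3.4953
χ² = 0.2330 + 3.4953 = 3.7283 ≈ 3.728

3.728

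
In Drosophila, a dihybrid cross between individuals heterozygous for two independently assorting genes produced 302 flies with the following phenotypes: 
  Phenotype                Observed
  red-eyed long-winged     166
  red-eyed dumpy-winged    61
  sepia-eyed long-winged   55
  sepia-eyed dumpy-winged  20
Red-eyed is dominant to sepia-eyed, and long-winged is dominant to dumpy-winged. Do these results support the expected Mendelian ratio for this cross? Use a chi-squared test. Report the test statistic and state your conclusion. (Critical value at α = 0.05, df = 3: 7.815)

A dihybrid F₂ with independent assortment and complete dominance at both loci gives a 9:3:3:1 phenotypic ratio.
Expected counts for N = 302 under a 9:3:3:1 ratio (total parts = 16):
  red-eyed long-winged: 302 × 9/16 = 169.875
  red-eyed dumpy-winged: 302 × 3/16 = 56.625
  sepia-eyed long-winged: 302 × 3/16 = 56.625
  sepia-eyed dumpy-winged: 302 × 1/16 = 18.875
χ² = Σ (O − E)² / E
  red-eyed long-winged: (166 − 169.875)² / 169.875 = 0.0884
  red-eyed dumpy-winged: (61 − 56.625)² / 56.625 = 0.3380
  sepia-eyed long-winged: (55 − 56.625)² / 56.625 = 0.0466
  sepia-eyed dumpy-winged: (20 − 18.875)² / 18.875 = 0.0671
χ² = 0.0884 + 0.3380 + 0.0466 + 0.0671 = 0.5401 ≈ 0.540
Degrees of freedom = 4 − 1 = 3; critical value at α = 0.05 is 7.815.
Since 0.540 < 7.815, we fail to reject the null hypothesis — the data are consistent with the 9:3:3:1 ratio.

0.540; consistent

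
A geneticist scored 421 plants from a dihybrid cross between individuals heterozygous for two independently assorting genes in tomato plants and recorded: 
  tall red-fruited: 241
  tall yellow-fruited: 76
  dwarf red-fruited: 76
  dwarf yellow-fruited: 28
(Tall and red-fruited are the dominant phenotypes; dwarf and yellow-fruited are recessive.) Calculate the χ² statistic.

0.401

A dihybrid F₂ with independent assortment and complete dominance at both loci gives a 9:3:3:1 phenotypic ratio.
Under the 9:3:3:1 hypothesis (Σ ratio = 16, N = 421):
  tall red-fruited: 421 × 9/16 = 236.8125
  tall yellow-fruited: 421 × 3/16 = 78.9375
  dwarf red-fruited: 421 × 3/16 = 78.9375
  dwarf yellow-fruited: 421 × 1/16 = 26.3125
χ² = Σ (O − E)² / E
  tall red-fruited: (241 − 236.8125)² / 236.8125 = 0.0740
  tall yellow-fruited: (76 − 78.9375)² / 78.9375 = 0.1093
  dwarf red-fruited: (76 − 78.9375)² / 78.9375 = 0.1093
  dwarf yellow-fruited: (28 − 26.3125)² / 26.3125 = 0.1082
χ² = 0.0740 + 0.1093 + 0.1093 + 0.1082 = 0.4008 ≈ 0.401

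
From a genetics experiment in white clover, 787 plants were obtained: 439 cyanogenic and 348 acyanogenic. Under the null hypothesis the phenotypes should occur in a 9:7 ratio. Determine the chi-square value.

The 9:7 ratio has 16 parts, so with N = 787 the expected counts are:
  cyanogenic: 787 × 9/16 = 442.6875
  acyanogenic: 787 × 7/16 = 344.3125
χ² = Σ (O − E)² / E
  cyanogenic: (439 − 442.6875)² / 442.6875 = 0.0307
  acyanogenic: (348 − 344.3125)² / 344.3125 = 0.0395
χ² = 0.0307 + 0.0395 = 0.0702 ≈ 0.070

0.070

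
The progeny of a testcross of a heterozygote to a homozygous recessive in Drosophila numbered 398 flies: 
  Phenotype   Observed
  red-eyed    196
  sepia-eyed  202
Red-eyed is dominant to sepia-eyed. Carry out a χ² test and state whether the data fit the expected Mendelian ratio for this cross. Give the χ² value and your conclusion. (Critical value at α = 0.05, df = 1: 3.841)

A testcross of a heterozygote (Aa × aa) gives a 1:1 phenotypic ratio.
Expected counts for N = 398 under a 1:1 ratio (total parts = 2):
  red-eyed: 398 × 1/2 = 199
  sepia-eyed: 398 × 1/2 = 199
χ² = Σ (O − E)² / E
  red-eyed: (196 − 199)² / 199 = 0.0452
  sepia-eyed: (202 − 199)² / 199 = 0.0452
χ² = 0.0452 + 0.0452 = 0.0904 ≈ 0.090
Degrees of freedom = 2 − 1 = 1; critical value at α = 0.05 is 3.841.
Since 0.090 < 3.841, we fail to reject the null hypothesis — the data are consistent with the 1:1 ratio.

0.090; consistent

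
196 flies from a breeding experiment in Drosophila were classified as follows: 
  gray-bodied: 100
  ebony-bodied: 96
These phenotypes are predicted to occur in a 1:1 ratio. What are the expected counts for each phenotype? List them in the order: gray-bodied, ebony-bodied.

98, 98

Total ratio parts = 2. Expected numbers out of 196:
  gray-bodied: 196 × 1/2 = 98
  ebony-bodied: 196 × 1/2 = 98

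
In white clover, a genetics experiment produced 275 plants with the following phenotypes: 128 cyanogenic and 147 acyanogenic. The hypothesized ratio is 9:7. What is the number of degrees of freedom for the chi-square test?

A goodness-of-fit test with 2 phenotype classes has df = 2 − 1 = 1.

1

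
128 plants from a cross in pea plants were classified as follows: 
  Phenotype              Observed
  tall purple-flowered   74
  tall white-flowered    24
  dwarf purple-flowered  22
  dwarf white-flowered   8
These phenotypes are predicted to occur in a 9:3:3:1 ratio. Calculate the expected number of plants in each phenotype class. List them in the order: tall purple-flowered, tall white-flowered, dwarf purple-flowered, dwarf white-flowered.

Under the 9:3:3:1 hypothesis (Σ ratio = 16, N = 128):
  tall purple-flowered: 128 × 9/16 = 72
  tall white-flowered: 128 × 3/16 = 24
  dwarf purple-flowered: 128 × 3/16 = 24
  dwarf white-flowered: 128 × 1/16 = 8

72, 24, 24, 8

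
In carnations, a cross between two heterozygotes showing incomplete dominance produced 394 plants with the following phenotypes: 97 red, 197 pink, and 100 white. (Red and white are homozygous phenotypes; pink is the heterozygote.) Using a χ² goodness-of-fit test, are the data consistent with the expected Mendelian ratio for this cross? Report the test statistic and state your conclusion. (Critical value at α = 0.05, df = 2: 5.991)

0.046; consistent

With incomplete dominance, a heterozygote × heterozygote cross gives a 1:2:1 phenotypic ratio.
Total ratio parts = 4. Expected numbers out of 394:
  red: 394 × 1/4 = 98.5
  pink: 394 × 2/4 = 197
  white: 394 × 1/4 = 98.5
χ² = Σ (O − E)² / E
  red: (97 − 98.5)² / 98.5 = 0.0228
  pink: (197 − 197)² / 197 = 0.0000
  white: (100 − 98.5)² / 98.5 = 0.0228
χ² = 0.0228 + 0.0000 + 0.0228 = 0.0456 ≈ 0.046
Degrees of freedom = 3 − 1 = 2; critical value at α = 0.05 is 5.991.
Since 0.046 < 5.991, we fail to reject the null hypothesis — the data are consistent with the 1:2:1 ratio.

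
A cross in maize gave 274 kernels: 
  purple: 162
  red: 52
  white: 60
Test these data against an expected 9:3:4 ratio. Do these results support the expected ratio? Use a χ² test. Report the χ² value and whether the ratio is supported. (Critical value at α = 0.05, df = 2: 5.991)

Under the 9:3:4 hypothesis (Σ ratio = 16, N = 274):
  purple: 274 × 9/16 = 154.125
  red: 274 × 3/16 = 51.375
  white: 274 × 4/16 = 68.5
χ² = Σ (O − E)² / E
  purple: (162 − 154.125)² / 154.125 = 0.4024
  red: (52 − 51.375)² / 51.375 = 0.0076
  white: (60 − 68.5)² / 68.5 = 1.0547
χ² = 0.4024 + 0.0076 + 1.0547 = 1.4647 ≈ 1.465
Degrees of freedom = 3 − 1 = 2; critical value at α = 0.05 is 5.991.
Since 1.465 < 5.991, we fail to reject the null hypothesis — the data are consistent with the 9:3:4 ratio.

1.465; consistent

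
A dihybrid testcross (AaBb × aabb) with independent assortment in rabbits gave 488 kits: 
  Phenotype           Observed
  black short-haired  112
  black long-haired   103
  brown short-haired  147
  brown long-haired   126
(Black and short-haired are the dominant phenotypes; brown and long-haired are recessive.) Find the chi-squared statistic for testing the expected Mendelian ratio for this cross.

A dihybrid testcross with independent assortment gives a 1:1:1:1 ratio.
The 1:1:1:1 ratio has 4 parts, so with N = 488 the expected counts are:
  black short-haired: 488 × 1/4 = 122
  black long-haired: 488 × 1/4 = 122
  brown short-haired: 488 × 1/4 = 122
  brown long-haired: 488 × 1/4 = 122
χ² = Σ (O − E)² / E
  black short-haired: (112 − 122)² / 122 = 0.8197
  black long-haired: (103 − 122)² / 122 = 2.9590
  brown short-haired: (147 − 122)² / 122 = 5.1230
  brown long-haired: (126 − 122)² / 122 = 0.1311
χ² = 0.8197 + 2.9590 + 5.1230 + 0.1311 = 9.0328 ≈ 9.033

9.033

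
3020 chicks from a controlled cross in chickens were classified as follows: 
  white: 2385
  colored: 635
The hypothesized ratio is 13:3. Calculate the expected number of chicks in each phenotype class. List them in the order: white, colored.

2453.75, 566.25

Under the 13:3 hypothesis (Σ ratio = 16, N = 3020):
  white: 3020 × 13/16 = 2453.75
  colored: 3020 × 3/16 = 566.25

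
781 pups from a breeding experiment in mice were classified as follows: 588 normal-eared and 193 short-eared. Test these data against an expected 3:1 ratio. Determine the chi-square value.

0.035

Under the 3:1 hypothesis (Σ ratio = 4, N = 781):
  normal-eared: 781 × 3/4 = 585.75
  short-eared: 781 × 1/4 = 195.25
χ² = Σ (O − E)² / E
  normal-eared: (588 − 585.75)² / 585.75 = 0.0086
  short-eared: (193 − 195.25)² / 195.25 = 0.0259
χ² = 0.0086 + 0.0259 = 0.0345 ≈ 0.035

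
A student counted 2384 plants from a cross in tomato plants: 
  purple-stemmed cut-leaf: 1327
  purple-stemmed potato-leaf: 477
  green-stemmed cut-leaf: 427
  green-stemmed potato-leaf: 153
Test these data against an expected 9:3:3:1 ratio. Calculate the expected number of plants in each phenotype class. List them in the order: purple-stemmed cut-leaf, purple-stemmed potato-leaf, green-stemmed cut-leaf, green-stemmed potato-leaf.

The 9:3:3:1 ratio has 16 parts, so with N = 2384 the expected counts are:
  purple-stemmed cut-leaf: 2384 × 9/16 = 1341
  purple-stemmed potato-leaf: 2384 × 3/16 = 447
  green-stemmed cut-leaf: 2384 × 3/16 = 447
  green-stemmed potato-leaf: 2384 × 1/16 = 149

1341, 447, 447, 149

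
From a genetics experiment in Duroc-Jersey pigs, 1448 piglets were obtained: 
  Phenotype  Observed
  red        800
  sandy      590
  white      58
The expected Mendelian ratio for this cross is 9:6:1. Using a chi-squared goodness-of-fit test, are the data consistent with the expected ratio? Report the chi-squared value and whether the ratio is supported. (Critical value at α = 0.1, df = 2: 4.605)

Total ratio parts = 16. Expected numbers out of 1448:
  red: 1448 × 9/16 = 814.5
  sandy: 1448 × 6/16 = 543
  white: 1448 × 1/16 = 90.5
χ² = Σ (O − E)² / E
  red: (800 − 814.5)² / 814.5 = 0.2581
  sandy: (590 − 543)² / 543 = 4.0681
  white: (58 − 90.5)² / 90.5 = 11.6713
χ² = 0.2581 + 4.0681 + 11.6713 = 15.9975 ≈ 15.998
Degrees of freedom = 3 − 1 = 2; critical value at α = 0.1 is 4.605.
Since 15.998 > 4.605, we reject the null hypothesis — the data do not fit the 9:6:1 ratio.

15.998; not consistent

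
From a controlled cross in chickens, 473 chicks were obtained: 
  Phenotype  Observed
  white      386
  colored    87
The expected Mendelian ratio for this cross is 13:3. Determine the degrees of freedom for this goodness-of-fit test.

A goodness-of-fit test with 2 phenotype classes has df = 2 − 1 = 1.

1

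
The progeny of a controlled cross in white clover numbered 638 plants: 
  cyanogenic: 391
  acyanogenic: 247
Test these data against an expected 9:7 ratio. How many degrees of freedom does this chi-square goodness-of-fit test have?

A goodness-of-fit test with 2 phenotype classes has df = 2 − 1 = 1.

1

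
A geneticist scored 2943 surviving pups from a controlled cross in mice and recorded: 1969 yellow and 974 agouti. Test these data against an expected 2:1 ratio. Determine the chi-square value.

0.075

The 2:1 ratio has 3 parts, so with N = 2943 the expected counts are:
  yellow: 2943 × 2/3 = 1962
  agouti: 2943 × 1/3 = 981
χ² = Σ (O − E)² / E
  yellow: (1969 − 1962)² / 1962 = 0.0250
  agouti: (974 − 981)² / 981 = 0.0499
χ² = 0.0250 + 0.0499 = 0.0749 ≈ 0.075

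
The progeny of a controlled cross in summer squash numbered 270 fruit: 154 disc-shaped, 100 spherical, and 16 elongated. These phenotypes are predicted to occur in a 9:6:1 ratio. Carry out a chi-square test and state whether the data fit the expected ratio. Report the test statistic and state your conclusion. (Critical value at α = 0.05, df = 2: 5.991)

Under the 9:6:1 hypothesis (Σ ratio = 16, N = 270):
  disc-shaped: 270 × 9/16 = 151.875
  spherical: 270 × 6/16 = 101.25
  elongated: 270 × 1/16 = 16.875
χ² = Σ (O − E)² / E
  disc-shaped: (154 − 151.875)² / 151.875 = 0.0297
  spherical: (100 − 101.25)² / 101.25 = 0.0154
  elongated: (16 − 16.875)² / 16.875 = 0.0454
χ² = 0.0297 + 0.0154 + 0.0454 = 0.0905 ≈ 0.091
Degrees of freedom = 3 − 1 = 2; critical value at α = 0.05 is 5.991.
Since 0.091 < 5.991, we fail to reject the null hypothesis — the data are consistent with the 9:6:1 ratio.

0.091; consistent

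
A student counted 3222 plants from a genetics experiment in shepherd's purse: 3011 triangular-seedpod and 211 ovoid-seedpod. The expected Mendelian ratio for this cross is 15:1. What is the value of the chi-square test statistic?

Expected counts for N = 3222 under a 15:1 ratio (total parts = 16):
  triangular-seedpod: 3222 × 15/16 = 3020.625
  ovoid-seedpod: 3222 × 1/16 = 201.375
χ² = Σ (O − E)² / E
  triangular-seedpod: (3011 − 3020.625)² / 3020.625 = 0.0307
  ovoid-seedpod: (211 − 201.375)² / 201.375 = 0.4600
χ² = 0.0307 + 0.4600 = 0.4907 ≈ 0.491

0.491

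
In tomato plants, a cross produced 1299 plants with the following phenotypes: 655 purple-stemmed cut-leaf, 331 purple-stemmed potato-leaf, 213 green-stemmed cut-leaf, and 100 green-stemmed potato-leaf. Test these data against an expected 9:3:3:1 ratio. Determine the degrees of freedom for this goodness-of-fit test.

A goodness-of-fit test with 4 phenotype classes has df = 4 − 1 = 3.

3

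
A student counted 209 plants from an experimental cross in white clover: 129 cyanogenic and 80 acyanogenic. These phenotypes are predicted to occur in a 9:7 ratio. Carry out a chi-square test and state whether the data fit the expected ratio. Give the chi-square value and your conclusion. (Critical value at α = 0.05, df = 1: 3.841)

2.543; consistent

Total ratio parts = 16. Expected numbers out of 209:
  cyanogenic: 209 × 9/16 = 117.5625
  acyanogenic: 209 × 7/16 = 91.4375
χ² = Σ (O − E)² / E
  cyanogenic: (129 − 117.5625)² / 117.5625 = 1.1127
  acyanogenic: (80 − 91.4375)² / 91.4375 = 1.4307
χ² = 1.1127 + 1.4307 = 2.5434 ≈ 2.543
Degrees of freedom = 2 − 1 = 1; critical value at α = 0.05 is 3.841.
Since 2.543 < 3.841, we fail to reject the null hypothesis — the data are consistent with the 9:7 ratio.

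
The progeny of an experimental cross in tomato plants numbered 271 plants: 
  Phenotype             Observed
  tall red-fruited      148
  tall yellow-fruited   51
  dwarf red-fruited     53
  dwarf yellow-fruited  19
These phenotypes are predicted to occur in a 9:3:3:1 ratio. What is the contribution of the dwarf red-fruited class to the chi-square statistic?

0.094

The 9:3:3:1 ratio has 16 parts, so with N = 271 the expected counts are:
  tall red-fruited: 271 × 9/16 = 152.4375
  tall yellow-fruited: 271 × 3/16 = 50.8125
  dwarf red-fruited: 271 × 3/16 = 50.8125
  dwarf yellow-fruited: 271 × 1/16 = 16.9375
Contribution of dwarf red-fruited: (53 − 50.8125)² / 50.8125 = 0.0942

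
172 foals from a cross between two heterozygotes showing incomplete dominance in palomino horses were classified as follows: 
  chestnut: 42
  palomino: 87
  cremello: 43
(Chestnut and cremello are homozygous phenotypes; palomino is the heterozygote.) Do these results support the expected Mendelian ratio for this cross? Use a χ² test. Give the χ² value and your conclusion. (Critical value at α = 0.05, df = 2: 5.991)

With incomplete dominance, a heterozygote × heterozygote cross gives a 1:2:1 phenotypic ratio.
Under the 1:2:1 hypothesis (Σ ratio = 4, N = 172):
  chestnut: 172 × 1/4 = 43
  palomino: 172 × 2/4 = 86
  cremello: 172 × 1/4 = 43
χ² = Σ (O − E)² / E
  chestnut: (42 − 43)² / 43 = 0.0233
  palomino: (87 − 86)² / 86 = 0.0116
  cremello: (43 − 43)² / 43 = 0.0000
χ² = 0.0233 + 0.0116 + 0.0000 = 0.0349 ≈ 0.035
Degrees of freedom = 3 − 1 = 2; critical value at α = 0.05 is 5.991.
Since 0.035 < 5.991, we fail to reject the null hypothesis — the data are consistent with the 1:2:1 ratio.

0.035; consistent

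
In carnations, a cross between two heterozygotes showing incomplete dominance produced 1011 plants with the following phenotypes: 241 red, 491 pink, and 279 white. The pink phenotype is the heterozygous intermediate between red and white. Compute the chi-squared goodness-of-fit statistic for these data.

3.688

With incomplete dominance, a heterozygote × heterozygote cross gives a 1:2:1 phenotypic ratio.
Expected counts for N = 1011 under a 1:2:1 ratio (total parts = 4):
  red: 1011 × 1/4 = 252.75
  pink: 1011 × 2/4 = 505.5
  white: 1011 × 1/4 = 252.75
χ² = Σ (O − E)² / E
  red: (241 − 252.75)² / 252.75 = 0.5462
  pink: (491 − 505.5)² / 505.5 = 0.4159
  white: (279 − 252.75)² / 252.75 = 2.7263
χ² = 0.5462 + 0.4159 + 2.7263 = 3.6884 ≈ 3.688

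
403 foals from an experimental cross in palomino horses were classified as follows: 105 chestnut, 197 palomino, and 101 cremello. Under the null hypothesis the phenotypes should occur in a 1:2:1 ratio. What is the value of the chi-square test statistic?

Under the 1:2:1 hypothesis (Σ ratio = 4, N = 403):
  chestnut: 403 × 1/4 = 100.75
  palomino: 403 × 2/4 = 201.5
  cremello: 403 × 1/4 = 100.75
χ² = Σ (O − E)² / E
  chestnut: (105 − 100.75)² / 100.75 = 0.1793
  palomino: (197 − 201.5)² / 201.5 = 0.1005
  cremello: (101 − 100.75)² / 100.75 = 0.0006
χ² = 0.1793 + 0.1005 + 0.0006 = 0.2804 ≈ 0.280

0.280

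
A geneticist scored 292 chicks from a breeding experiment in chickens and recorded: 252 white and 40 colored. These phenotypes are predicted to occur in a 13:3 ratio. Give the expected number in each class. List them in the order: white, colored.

237.25, 54.75

Under the 13:3 hypothesis (Σ ratio = 16, N = 292):
  white: 292 × 13/16 = 237.25
  colored: 292 × 3/16 = 54.75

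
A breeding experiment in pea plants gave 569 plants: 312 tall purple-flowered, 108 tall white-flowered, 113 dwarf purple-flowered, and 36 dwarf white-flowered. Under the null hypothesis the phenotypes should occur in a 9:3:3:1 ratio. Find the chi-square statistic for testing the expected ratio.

0.598

Total ratio parts = 16. Expected numbers out of 569:
  tall purple-flowered: 569 × 9/16 = 320.0625
  tall white-flowered: 569 × 3/16 = 106.6875
  dwarf purple-flowered: 569 × 3/16 = 106.6875
  dwarf white-flowered: 569 × 1/16 = 35.5625
χ² = Σ (O − E)² / E
  tall purple-flowered: (312 − 320.0625)² / 320.0625 = 0.2031
  tall white-flowered: (108 − 106.6875)² / 106.6875 = 0.0161
  dwarf purple-flowered: (113 − 106.6875)² / 106.6875 = 0.3735
  dwarf white-flowered: (36 − 35.5625)² / 35.5625 = 0.0054
χ² = 0.2031 + 0.0161 + 0.3735 + 0.0054 = 0.5981 ≈ 0.598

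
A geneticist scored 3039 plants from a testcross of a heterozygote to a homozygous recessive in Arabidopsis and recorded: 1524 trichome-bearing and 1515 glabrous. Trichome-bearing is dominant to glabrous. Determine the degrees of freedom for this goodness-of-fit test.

A testcross of a heterozygote (Aa × aa) gives a 1:1 phenotypic ratio.
A goodness-of-fit test with 2 phenotype classes has df = 2 − 1 = 1.

1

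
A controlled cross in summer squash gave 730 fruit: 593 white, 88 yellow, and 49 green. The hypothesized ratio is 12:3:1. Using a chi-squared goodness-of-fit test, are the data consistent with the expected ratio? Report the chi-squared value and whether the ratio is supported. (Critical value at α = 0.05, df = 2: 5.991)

21.483; not consistent

Expected counts for N = 730 under a 12:3:1 ratio (total parts = 16):
  white: 730 × 12/16 = 547.5
  yellow: 730 × 3/16 = 136.875
  green: 730 × 1/16 = 45.625
χ² = Σ (O − E)² / E
  white: (593 − 547.5)² / 547.5 = 3.7813
  yellow: (88 − 136.875)² / 136.875 = 17.4522
  green: (49 − 45.625)² / 45.625 = 0.2497
χ² = 3.7813 + 17.4522 + 0.2497 = 21.4832 ≈ 21.483
Degrees of freedom = 3 − 1 = 2; critical value at α = 0.05 is 5.991.
Since 21.483 > 5.991, we reject the null hypothesis — the data do not fit the 12:3:1 ratio.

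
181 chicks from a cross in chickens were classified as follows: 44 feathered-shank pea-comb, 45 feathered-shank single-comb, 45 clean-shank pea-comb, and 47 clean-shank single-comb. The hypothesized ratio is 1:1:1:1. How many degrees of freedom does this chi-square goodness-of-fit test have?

3

A goodness-of-fit test with 4 phenotype classes has df = 4 − 1 = 3.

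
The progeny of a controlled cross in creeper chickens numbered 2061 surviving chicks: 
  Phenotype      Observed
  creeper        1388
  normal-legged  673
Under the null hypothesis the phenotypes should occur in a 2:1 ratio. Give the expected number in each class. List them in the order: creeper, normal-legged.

The 2:1 ratio has 3 parts, so with N = 2061 the expected counts are:
  creeper: 2061 × 2/3 = 1374
  normal-legged: 2061 × 1/3 = 687

1374, 687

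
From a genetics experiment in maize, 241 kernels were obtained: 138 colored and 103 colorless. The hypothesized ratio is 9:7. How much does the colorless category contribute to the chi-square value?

Expected counts for N = 241 under a 9:7 ratio (total parts = 16):
  colored: 241 × 9/16 = 135.5625
  colorless: 241 × 7/16 = 105.4375
Contribution of colorless: (103 − 105.4375)² / 105.4375 = 0.0564

0.056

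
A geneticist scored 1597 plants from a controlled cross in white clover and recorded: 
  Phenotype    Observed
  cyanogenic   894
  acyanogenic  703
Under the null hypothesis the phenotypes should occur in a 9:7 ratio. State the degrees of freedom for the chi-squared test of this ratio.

1

A goodness-of-fit test with 2 phenotype classes has df = 2 − 1 = 1.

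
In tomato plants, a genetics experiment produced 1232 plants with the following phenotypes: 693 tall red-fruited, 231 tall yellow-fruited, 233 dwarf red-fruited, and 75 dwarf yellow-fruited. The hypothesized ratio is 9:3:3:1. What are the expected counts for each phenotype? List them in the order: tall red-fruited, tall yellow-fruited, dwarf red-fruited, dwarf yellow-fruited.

Expected counts for N = 1232 under a 9:3:3:1 ratio (total parts = 16):
  tall red-fruited: 1232 × 9/16 = 693
  tall yellow-fruited: 1232 × 3/16 = 231
  dwarf red-fruited: 1232 × 3/16 = 231
  dwarf yellow-fruited: 1232 × 1/16 = 77

693, 231, 231, 77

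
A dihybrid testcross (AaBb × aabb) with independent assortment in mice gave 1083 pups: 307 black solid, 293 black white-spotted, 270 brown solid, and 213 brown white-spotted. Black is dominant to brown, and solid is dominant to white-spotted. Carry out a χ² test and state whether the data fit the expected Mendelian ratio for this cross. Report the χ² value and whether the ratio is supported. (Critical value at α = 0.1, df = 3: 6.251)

19.002; not consistent

A dihybrid testcross with independent assortment gives a 1:1:1:1 ratio.
Expected counts for N = 1083 under a 1:1:1:1 ratio (total parts = 4):
  black solid: 1083 × 1/4 = 270.75
  black white-spotted: 1083 × 1/4 = 270.75
  brown solid: 1083 × 1/4 = 270.75
  brown white-spotted: 1083 × 1/4 = 270.75
χ² = Σ (O − E)² / E
  black solid: (307 − 270.75)² / 270.75 = 4.8534
  black white-spotted: (293 − 270.75)² / 270.75 = 1.8285
  brown solid: (270 − 270.75)² / 270.75 = 0.0021
  brown white-spotted: (213 − 270.75)² / 270.75 = 12.3179
χ² = 4.8534 + 1.8285 + 0.0021 + 12.3179 = 19.0019 ≈ 19.002
Degrees of freedom = 4 − 1 = 3; critical value at α = 0.1 is 6.251.
Since 19.002 > 6.251, we reject the null hypothesis — the data do not fit the 1:1:1:1 ratio.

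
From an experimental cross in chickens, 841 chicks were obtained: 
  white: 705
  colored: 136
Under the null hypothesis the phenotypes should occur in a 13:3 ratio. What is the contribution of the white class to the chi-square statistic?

Under the 13:3 hypothesis (Σ ratio = 16, N = 841):
  white: 841 × 13/16 = 683.3125
  colored: 841 × 3/16 = 157.6875
Contribution of white: (705 − 683.3125)² / 683.3125 = 0.6883

0.688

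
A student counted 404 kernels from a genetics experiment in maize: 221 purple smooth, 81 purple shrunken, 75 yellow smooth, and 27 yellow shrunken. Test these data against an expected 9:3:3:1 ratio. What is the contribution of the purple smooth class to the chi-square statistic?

Total ratio parts = 16. Expected numbers out of 404:
  purple smooth: 404 × 9/16 = 227.25
  purple shrunken: 404 × 3/16 = 75.75
  yellow smooth: 404 × 3/16 = 75.75
  yellow shrunken: 404 × 1/16 = 25.25
Contribution of purple smooth: (221 − 227.25)² / 227.25 = 0.1719

0.172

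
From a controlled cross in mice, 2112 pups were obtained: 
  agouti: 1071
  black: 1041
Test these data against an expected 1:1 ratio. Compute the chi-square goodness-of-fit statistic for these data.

0.426

Under the 1:1 hypothesis (Σ ratio = 2, N = 2112):
  agouti: 2112 × 1/2 = 1056
  black: 2112 × 1/2 = 1056
χ² = Σ (O − E)² / E
  agouti: (1071 − 1056)² / 1056 = 0.2131
  black: (1041 − 1056)² / 1056 = 0.2131
χ² = 0.2131 + 0.2131 = 0.4262 ≈ 0.426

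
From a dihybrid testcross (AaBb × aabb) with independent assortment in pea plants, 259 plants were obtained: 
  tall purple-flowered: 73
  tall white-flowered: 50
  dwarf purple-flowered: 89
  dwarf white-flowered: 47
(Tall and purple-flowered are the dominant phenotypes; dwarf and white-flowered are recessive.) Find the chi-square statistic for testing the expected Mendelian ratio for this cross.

18.359

A dihybrid testcross with independent assortment gives a 1:1:1:1 ratio.
Under the 1:1:1:1 hypothesis (Σ ratio = 4, N = 259):
  tall purple-flowered: 259 × 1/4 = 64.75
  tall white-flowered: 259 × 1/4 = 64.75
  dwarf purple-flowered: 259 × 1/4 = 64.75
  dwarf white-flowered: 259 × 1/4 = 64.75
χ² = Σ (O − E)² / E
  tall purple-flowered: (73 − 64.75)² / 64.75 = 1.0512
  tall white-flowered: (50 − 64.75)² / 64.75 = 3.3600
  dwarf purple-flowered: (89 − 64.75)² / 64.75 = 9.0820
  dwarf white-flowered: (47 − 64.75)² / 64.75 = 4.8658
χ² = 1.0512 + 3.3600 + 9.0820 + 4.8658 = 18.359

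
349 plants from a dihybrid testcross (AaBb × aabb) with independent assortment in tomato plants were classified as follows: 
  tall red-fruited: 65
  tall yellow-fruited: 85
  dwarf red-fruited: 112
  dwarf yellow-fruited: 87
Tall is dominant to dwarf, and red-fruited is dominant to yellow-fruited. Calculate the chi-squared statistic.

A dihybrid testcross with independent assortment gives a 1:1:1:1 ratio.
Expected counts for N = 349 under a 1:1:1:1 ratio (total parts = 4):
  tall red-fruited: 349 × 1/4 = 87.25
  tall yellow-fruited: 349 × 1/4 = 87.25
  dwarf red-fruited: 349 × 1/4 = 87.25
  dwarf yellow-fruited: 349 × 1/4 = 87.25
χ² = Σ (O − E)² / E
  tall red-fruited: (65 − 87.25)² / 87.25 = 5.6741
  tall yellow-fruited: (85 − 87.25)² / 87.25 = 0.0580
  dwarf red-fruited: (112 − 87.25)² / 87.25 = 7.0208
  dwarf yellow-fruited: (87 − 87.25)² / 87.25 = 0.0007
χ² = 5.6741 + 0.0580 + 7.0208 + 0.0007 = 12.7536 ≈ 12.754

12.754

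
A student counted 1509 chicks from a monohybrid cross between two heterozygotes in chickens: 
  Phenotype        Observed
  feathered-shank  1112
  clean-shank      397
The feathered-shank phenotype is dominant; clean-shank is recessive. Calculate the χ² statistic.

1.379

For a monohybrid cross between heterozygotes with complete dominance, the expected phenotypic ratio is 3:1.
Total ratio parts = 4. Expected numbers out of 1509:
  feathered-shank: 1509 × 3/4 = 1131.75
  clean-shank: 1509 × 1/4 = 377.25
χ² = Σ (O − E)² / E
  feathered-shank: (1112 − 1131.75)² / 1131.75 = 0.3447
  clean-shank: (397 − 377.25)² / 377.25 = 1.0340
χ² = 0.3447 + 1.0340 = 1.3787 ≈ 1.379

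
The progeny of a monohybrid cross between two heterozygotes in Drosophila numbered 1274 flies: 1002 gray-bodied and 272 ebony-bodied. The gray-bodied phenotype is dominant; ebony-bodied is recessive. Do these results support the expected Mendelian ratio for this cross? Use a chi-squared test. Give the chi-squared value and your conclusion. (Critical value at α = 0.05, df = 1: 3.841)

For a monohybrid cross between heterozygotes with complete dominance, the expected phenotypic ratio is 3:1.
Expected counts for N = 1274 under a 3:1 ratio (total parts = 4):
  gray-bodied: 1274 × 3/4 = 955.5
  ebony-bodied: 1274 × 1/4 = 318.5
χ² = Σ (O − E)² / E
  gray-bodied: (1002 − 955.5)² / 955.5 = 2.2630
  ebony-bodied: (272 − 318.5)² / 318.5 = 6.7889
χ² = 2.2630 + 6.7889 = 9.0519 ≈ 9.052
Degrees of freedom = 2 − 1 = 1; critical value at α = 0.05 is 3.841.
Since 9.052 > 3.841, we reject the null hypothesis — the data do not fit the 3:1 ratio.

9.052; not consistent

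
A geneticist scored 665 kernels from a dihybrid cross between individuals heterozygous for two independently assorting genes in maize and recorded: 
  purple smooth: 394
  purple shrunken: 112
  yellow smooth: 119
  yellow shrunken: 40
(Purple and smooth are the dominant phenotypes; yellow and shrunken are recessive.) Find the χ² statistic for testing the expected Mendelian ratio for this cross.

2.672

A dihybrid F₂ with independent assortment and complete dominance at both loci gives a 9:3:3:1 phenotypic ratio.
Total ratio parts = 16. Expected numbers out of 665:
  purple smooth: 665 × 9/16 = 374.0625
  purple shrunken: 665 × 3/16 = 124.6875
  yellow smooth: 665 × 3/16 = 124.6875
  yellow shrunken: 665 × 1/16 = 41.5625
χ² = Σ (O − E)² / E
  purple smooth: (394 − 374.0625)² / 374.0625 = 1.0627
  purple shrunken: (112 − 124.6875)² / 124.6875 = 1.2910
  yellow smooth: (119 − 124.6875)² / 124.6875 = 0.2594
  yellow shrunken: (40 − 41.5625)² / 41.5625 = 0.0587
χ² = 1.0627 + 1.2910 + 0.2594 + 0.0587 = 2.6718 ≈ 2.672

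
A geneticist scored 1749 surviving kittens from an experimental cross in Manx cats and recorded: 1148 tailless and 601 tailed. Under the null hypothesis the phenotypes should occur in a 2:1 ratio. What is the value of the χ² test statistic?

0.834

The 2:1 ratio has 3 parts, so with N = 1749 the expected counts are:
  tailless: 1749 × 2/3 = 1166
  tailed: 1749 × 1/3 = 583
χ² = Σ (O − E)² / E
  tailless: (1148 − 1166)² / 1166 = 0.2779
  tailed: (601 − 583)² / 583 = 0.5557
χ² = 0.2779 + 0.5557 = 0.8336 ≈ 0.834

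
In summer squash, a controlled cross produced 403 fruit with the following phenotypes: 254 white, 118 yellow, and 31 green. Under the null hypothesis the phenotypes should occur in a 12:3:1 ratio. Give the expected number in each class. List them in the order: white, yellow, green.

The 12:3:1 ratio has 16 parts, so with N = 403 the expected counts are:
  white: 403 × 12/16 = 302.25
  yellow: 403 × 3/16 = 75.5625
  green: 403 × 1/16 = 25.1875

302.25, 75.5625, 25.1875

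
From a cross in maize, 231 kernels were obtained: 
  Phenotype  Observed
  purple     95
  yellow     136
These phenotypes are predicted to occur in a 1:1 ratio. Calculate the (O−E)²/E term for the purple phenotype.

Total ratio parts = 2. Expected numbers out of 231:
  purple: 231 × 1/2 = 115.5
  yellow: 231 × 1/2 = 115.5
Contribution of purple: (95 − 115.5)² / 115.5 = 3.6385

3.639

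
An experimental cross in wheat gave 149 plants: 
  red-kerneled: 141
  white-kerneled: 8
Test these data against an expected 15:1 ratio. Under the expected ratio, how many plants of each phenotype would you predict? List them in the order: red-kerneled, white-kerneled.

139.6875, 9.3125

Under the 15:1 hypothesis (Σ ratio = 16, N = 149):
  red-kerneled: 149 × 15/16 = 139.6875
  white-kerneled: 149 × 1/16 = 9.3125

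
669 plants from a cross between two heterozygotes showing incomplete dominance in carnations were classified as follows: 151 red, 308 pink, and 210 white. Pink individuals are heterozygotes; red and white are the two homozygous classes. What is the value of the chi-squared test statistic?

14.605

With incomplete dominance, a heterozygote × heterozygote cross gives a 1:2:1 phenotypic ratio.
The 1:2:1 ratio has 4 parts, so with N = 669 the expected counts are:
  red: 669 × 1/4 = 167.25
  pink: 669 × 2/4 = 334.5
  white: 669 × 1/4 = 167.25
χ² = Σ (O − E)² / E
  red: (151 − 167.25)² / 167.25 = 1.5788
  pink: (308 − 334.5)² / 334.5 = 2.0994
  white: (210 − 167.25)² / 167.25 = 10.9271
χ² = 1.5788 + 2.0994 + 10.9271 = 14.6053 ≈ 14.605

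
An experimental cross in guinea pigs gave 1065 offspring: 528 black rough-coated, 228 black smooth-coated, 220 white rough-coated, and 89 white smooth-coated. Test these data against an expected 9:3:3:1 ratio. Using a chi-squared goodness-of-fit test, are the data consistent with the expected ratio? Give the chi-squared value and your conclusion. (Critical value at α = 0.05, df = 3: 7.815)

22.074; not consistent

Under the 9:3:3:1 hypothesis (Σ ratio = 16, N = 1065):
  black rough-coated: 1065 × 9/16 = 599.0625
  black smooth-coated: 1065 × 3/16 = 199.6875
  white rough-coated: 1065 × 3/16 = 199.6875
  white smooth-coated: 1065 × 1/16 = 66.5625
χ² = Σ (O − E)² / E
  black rough-coated: (528 − 599.0625)² / 599.0625 = 8.4296
  black smooth-coated: (228 − 199.6875)² / 199.6875 = 4.0143
  white rough-coated: (220 − 199.6875)² / 199.6875 = 2.0662
  white smooth-coated: (89 − 66.5625)² / 66.5625 = 7.5634
χ² = 8.4296 + 4.0143 + 2.0662 + 7.5634 = 22.0735 ≈ 22.074
Degrees of freedom = 4 − 1 = 3; critical value at α = 0.05 is 7.815.
Since 22.074 > 7.815, we reject the null hypothesis — the data do not fit the 9:3:3:1 ratio.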